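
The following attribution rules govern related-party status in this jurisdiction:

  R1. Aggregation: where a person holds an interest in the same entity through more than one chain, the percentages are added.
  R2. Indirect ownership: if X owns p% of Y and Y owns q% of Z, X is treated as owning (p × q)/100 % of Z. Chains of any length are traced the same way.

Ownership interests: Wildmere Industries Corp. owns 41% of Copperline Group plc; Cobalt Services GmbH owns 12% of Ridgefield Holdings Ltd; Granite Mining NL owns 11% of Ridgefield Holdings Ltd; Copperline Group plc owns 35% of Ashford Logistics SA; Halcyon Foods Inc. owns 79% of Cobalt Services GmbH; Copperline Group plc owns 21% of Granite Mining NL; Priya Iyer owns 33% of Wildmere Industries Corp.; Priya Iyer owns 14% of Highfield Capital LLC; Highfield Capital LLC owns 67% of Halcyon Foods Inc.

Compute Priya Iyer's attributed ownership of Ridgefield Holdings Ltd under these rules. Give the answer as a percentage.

1.201767%

Chain via Highfield Capital LLC → Halcyon Foods Inc. → Cobalt Services GmbH (R2): 14% × 67% × 79% × 12% = 0.889224% of Ridgefield Holdings Ltd.
Chain via Wildmere Industries Corp. → Copperline Group plc → Granite Mining NL (R2): 33% × 41% × 21% × 11% = 0.312543% of Ridgefield Holdings Ltd.
Aggregating (R1): 0.889224% + 0.312543% = 1.201767%.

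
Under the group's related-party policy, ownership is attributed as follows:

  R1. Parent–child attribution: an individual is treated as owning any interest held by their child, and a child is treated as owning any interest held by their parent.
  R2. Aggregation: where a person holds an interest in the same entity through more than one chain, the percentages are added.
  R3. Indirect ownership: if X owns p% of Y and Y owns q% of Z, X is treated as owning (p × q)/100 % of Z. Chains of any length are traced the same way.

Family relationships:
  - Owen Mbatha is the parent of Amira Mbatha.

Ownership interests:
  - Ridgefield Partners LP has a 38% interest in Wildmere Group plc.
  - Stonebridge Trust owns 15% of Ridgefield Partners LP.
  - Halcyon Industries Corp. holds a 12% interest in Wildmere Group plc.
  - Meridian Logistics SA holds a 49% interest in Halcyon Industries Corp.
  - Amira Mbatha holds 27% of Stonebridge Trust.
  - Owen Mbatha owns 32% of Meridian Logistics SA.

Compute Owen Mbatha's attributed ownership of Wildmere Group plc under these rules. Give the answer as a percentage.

By parent–child attribution (R1), Owen Mbatha is treated as owning Amira Mbatha's 27% interest in Stonebridge Trust.
Chain via Meridian Logistics SA → Halcyon Industries Corp. (R3): 32% × 49% × 12% = 1.8816% of Wildmere Group plc.
Chain via Stonebridge Trust → Ridgefield Partners LP (R3): 27% × 15% × 38% = 1.539% of Wildmere Group plc.
Aggregating (R2): 1.8816% + 1.539% = 3.4206%.

3.4206%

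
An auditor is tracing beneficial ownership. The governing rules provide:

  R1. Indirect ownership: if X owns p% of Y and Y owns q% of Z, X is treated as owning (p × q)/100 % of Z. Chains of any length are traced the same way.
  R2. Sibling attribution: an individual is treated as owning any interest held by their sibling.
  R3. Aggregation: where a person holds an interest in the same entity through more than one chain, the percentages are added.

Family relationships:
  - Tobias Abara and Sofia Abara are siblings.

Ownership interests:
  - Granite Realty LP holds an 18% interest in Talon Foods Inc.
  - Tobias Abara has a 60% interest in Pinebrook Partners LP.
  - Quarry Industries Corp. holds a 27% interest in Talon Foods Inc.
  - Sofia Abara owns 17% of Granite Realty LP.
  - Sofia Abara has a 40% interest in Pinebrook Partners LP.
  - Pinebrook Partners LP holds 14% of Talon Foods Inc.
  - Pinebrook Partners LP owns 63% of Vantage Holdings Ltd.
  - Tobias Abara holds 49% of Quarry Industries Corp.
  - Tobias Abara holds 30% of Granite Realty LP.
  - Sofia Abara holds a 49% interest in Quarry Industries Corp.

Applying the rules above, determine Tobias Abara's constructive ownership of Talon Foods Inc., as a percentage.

48.92%

By sibling attribution (R2), Tobias Abara is treated as also owning Sofia Abara's interest in Pinebrook Partners LP, giving 60% + 40% = 100%.
By sibling attribution (R2), Tobias Abara is treated as also owning Sofia Abara's interest in Granite Realty LP, giving 30% + 17% = 47%.
By sibling attribution (R2), Tobias Abara is treated as also owning Sofia Abara's interest in Quarry Industries Corp, giving 49% + 49% = 98%.
Chain via Pinebrook Partners LP (R1): 100% × 14% = 14% of Talon Foods Inc.
Chain via Granite Realty LP (R1): 47% × 18% = 8.46% of Talon Foods Inc.
Chain via Quarry Industries Corp. (R1): 98% × 27% = 26.46% of Talon Foods Inc.
Aggregating (R3): 14% + 8.46% + 26.46% = 48.92%.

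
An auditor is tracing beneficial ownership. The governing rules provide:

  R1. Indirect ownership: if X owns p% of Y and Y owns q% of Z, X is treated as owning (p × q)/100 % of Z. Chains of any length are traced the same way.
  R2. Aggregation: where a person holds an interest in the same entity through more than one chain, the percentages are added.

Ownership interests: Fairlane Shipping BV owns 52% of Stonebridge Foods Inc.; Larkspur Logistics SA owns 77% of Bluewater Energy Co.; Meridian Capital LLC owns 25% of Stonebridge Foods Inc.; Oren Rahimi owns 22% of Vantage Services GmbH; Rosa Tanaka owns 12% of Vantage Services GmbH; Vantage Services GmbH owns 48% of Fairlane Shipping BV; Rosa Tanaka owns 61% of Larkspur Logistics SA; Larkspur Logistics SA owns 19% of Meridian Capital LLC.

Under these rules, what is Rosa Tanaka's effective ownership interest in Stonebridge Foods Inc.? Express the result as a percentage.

5.8927%

Chain via Larkspur Logistics SA → Meridian Capital LLC (R1): 61% × 19% × 25% = 2.8975% of Stonebridge Foods Inc.
Chain via Vantage Services GmbH → Fairlane Shipping BV (R1): 12% × 48% × 52% = 2.9952% of Stonebridge Foods Inc.
Aggregating (R2): 2.8975% + 2.9952% = 5.8927%.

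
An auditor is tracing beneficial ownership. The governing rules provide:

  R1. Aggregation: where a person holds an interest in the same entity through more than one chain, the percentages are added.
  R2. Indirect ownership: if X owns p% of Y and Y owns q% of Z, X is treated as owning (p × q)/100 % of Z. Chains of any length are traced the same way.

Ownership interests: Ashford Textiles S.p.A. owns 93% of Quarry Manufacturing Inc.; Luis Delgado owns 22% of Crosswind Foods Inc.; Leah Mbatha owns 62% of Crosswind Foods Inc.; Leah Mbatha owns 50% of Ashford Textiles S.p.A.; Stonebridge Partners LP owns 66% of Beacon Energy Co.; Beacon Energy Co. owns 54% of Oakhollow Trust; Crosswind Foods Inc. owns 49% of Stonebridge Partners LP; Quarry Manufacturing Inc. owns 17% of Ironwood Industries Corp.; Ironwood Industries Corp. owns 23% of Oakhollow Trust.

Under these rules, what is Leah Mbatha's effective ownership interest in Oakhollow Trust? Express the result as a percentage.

12.645582%

Chain via Crosswind Foods Inc. → Stonebridge Partners LP → Beacon Energy Co. (R2): 62% × 49% × 66% × 54% = 10.827432% of Oakhollow Trust.
Chain via Ashford Textiles S.p.A. → Quarry Manufacturing Inc. → Ironwood Industries Corp. (R2): 50% × 93% × 17% × 23% = 1.81815% of Oakhollow Trust.
Aggregating (R1): 10.827432% + 1.81815% = 12.645582%.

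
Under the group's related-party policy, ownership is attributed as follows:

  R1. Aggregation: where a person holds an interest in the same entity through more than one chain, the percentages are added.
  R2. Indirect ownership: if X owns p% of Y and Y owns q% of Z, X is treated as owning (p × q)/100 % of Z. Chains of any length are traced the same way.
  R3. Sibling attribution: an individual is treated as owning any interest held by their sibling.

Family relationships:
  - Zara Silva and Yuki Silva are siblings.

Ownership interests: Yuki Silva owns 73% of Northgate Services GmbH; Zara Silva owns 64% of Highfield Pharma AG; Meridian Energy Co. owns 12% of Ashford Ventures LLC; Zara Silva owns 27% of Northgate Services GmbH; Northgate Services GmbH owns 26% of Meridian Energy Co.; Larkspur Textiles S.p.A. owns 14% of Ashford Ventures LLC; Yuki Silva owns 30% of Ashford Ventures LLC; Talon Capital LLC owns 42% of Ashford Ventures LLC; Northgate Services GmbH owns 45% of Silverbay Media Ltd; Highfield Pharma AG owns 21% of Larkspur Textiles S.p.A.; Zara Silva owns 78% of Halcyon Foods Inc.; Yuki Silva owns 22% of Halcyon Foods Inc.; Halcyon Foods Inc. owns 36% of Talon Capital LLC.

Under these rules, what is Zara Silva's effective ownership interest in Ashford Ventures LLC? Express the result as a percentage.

50.1216%

By sibling attribution (R3), Zara Silva is treated as also owning Yuki Silva's interest in Halcyon Foods Inc, giving 78% + 22% = 100%.
By sibling attribution (R3), Zara Silva is treated as also owning Yuki Silva's interest in Northgate Services GmbH, giving 27% + 73% = 100%.
By sibling attribution (R3), Zara Silva is treated as owning Yuki Silva's 30% interest in Ashford Ventures LLC.
Chain via Halcyon Foods Inc. → Talon Capital LLC (R2): 100% × 36% × 42% = 15.12% of Ashford Ventures LLC.
Chain via Northgate Services GmbH → Meridian Energy Co. (R2): 100% × 26% × 12% = 3.12% of Ashford Ventures LLC.
Chain via Highfield Pharma AG → Larkspur Textiles S.p.A. (R2): 64% × 21% × 14% = 1.8816% of Ashford Ventures LLC.
Direct interest in Ashford Ventures LLC: 30%.
Aggregating (R1): 15.12% + 3.12% + 1.8816% + 30% = 50.1216%.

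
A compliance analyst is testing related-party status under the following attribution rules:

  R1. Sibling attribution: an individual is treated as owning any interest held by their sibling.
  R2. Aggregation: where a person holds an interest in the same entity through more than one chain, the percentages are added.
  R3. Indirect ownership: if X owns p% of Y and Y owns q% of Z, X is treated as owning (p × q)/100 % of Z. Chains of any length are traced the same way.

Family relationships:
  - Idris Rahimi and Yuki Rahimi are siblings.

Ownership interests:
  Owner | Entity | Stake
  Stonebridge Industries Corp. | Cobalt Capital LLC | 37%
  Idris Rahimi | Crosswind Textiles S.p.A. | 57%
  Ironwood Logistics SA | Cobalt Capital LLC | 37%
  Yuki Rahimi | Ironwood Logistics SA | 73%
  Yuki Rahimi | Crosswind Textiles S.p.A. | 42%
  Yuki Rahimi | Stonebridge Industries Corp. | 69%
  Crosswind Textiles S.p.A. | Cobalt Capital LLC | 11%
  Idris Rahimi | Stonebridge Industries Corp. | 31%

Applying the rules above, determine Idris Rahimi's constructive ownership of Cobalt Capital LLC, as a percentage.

By sibling attribution (R1), Idris Rahimi is treated as also owning Yuki Rahimi's interest in Crosswind Textiles S.p.A, giving 57% + 42% = 99%.
By sibling attribution (R1), Idris Rahimi is treated as also owning Yuki Rahimi's interest in Stonebridge Industries Corp, giving 31% + 69% = 100%.
By sibling attribution (R1), Idris Rahimi is treated as owning Yuki Rahimi's 73% interest in Ironwood Logistics SA.
Chain via Crosswind Textiles S.p.A. (R3): 99% × 11% = 10.89% of Cobalt Capital LLC.
Chain via Stonebridge Industries Corp. (R3): 100% × 37% = 37% of Cobalt Capital LLC.
Chain via Ironwood Logistics SA (R3): 73% × 37% = 27.01% of Cobalt Capital LLC.
Aggregating (R2): 10.89% + 37% + 27.01% = 74.9%.

74.9%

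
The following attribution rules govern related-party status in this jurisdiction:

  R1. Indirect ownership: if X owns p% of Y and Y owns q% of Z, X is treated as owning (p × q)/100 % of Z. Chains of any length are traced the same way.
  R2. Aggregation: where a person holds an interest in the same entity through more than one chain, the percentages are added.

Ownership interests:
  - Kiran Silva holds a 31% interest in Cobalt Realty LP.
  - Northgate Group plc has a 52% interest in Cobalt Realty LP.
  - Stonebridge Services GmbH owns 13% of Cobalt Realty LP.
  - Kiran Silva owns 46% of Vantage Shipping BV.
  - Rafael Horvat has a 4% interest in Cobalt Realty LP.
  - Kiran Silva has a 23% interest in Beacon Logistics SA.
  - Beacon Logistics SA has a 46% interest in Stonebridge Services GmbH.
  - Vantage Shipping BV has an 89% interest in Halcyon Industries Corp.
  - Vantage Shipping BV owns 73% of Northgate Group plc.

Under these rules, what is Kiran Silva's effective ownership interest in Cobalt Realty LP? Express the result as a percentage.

49.837%

Chain via Beacon Logistics SA → Stonebridge Services GmbH (R1): 23% × 46% × 13% = 1.3754% of Cobalt Realty LP.
Chain via Vantage Shipping BV → Northgate Group plc (R1): 46% × 73% × 52% = 17.4616% of Cobalt Realty LP.
Direct interest in Cobalt Realty LP: 31%.
Aggregating (R2): 1.3754% + 17.4616% + 31% = 49.837%.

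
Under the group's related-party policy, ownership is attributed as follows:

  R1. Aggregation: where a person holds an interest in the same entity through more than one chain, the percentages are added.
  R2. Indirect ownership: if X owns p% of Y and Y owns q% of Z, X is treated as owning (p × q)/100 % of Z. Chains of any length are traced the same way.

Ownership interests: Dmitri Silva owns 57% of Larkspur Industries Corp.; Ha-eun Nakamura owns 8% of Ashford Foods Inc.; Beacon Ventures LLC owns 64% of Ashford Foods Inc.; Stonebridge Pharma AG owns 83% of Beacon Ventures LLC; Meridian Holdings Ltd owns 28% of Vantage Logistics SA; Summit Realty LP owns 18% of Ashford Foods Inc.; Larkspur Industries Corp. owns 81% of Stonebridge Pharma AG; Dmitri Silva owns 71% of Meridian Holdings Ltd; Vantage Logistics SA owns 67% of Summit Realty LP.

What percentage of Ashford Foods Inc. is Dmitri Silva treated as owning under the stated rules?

Chain via Larkspur Industries Corp. → Stonebridge Pharma AG → Beacon Ventures LLC (R2): 57% × 81% × 83% × 64% = 24.525504% of Ashford Foods Inc.
Chain via Meridian Holdings Ltd → Vantage Logistics SA → Summit Realty LP (R2): 71% × 28% × 67% × 18% = 2.397528% of Ashford Foods Inc.
Aggregating (R1): 24.525504% + 2.397528% = 26.923032%.

26.923032%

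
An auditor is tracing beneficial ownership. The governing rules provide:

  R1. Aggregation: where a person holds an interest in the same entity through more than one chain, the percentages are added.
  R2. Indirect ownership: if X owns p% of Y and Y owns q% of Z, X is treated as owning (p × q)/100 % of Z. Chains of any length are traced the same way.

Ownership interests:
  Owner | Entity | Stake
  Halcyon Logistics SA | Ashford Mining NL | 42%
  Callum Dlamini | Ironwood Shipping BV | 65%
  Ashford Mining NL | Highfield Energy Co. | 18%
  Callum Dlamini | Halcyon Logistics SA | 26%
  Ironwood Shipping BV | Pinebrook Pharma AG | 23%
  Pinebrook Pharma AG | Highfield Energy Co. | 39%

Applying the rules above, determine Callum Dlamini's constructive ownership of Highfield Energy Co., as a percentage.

Chain via Ironwood Shipping BV → Pinebrook Pharma AG (R2): 65% × 23% × 39% = 5.8305% of Highfield Energy Co.
Chain via Halcyon Logistics SA → Ashford Mining NL (R2): 26% × 42% × 18% = 1.9656% of Highfield Energy Co.
Aggregating (R1): 5.8305% + 1.9656% = 7.7961%.

7.7961%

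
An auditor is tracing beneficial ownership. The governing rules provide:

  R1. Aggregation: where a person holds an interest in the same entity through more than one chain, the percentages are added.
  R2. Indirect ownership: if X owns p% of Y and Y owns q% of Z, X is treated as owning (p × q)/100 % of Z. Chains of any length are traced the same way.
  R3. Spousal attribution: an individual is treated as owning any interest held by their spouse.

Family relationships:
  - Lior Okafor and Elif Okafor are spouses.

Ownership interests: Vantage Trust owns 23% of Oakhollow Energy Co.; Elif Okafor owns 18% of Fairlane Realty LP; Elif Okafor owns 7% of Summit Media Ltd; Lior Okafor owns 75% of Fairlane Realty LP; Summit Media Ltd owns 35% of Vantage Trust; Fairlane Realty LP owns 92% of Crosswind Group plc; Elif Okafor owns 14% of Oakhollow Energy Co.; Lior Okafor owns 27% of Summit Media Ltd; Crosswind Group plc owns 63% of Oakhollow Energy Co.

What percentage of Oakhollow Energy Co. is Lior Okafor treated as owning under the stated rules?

70.6398%

By spousal attribution (R3), Lior Okafor is treated as also owning Elif Okafor's interest in Fairlane Realty LP, giving 75% + 18% = 93%.
By spousal attribution (R3), Lior Okafor is treated as also owning Elif Okafor's interest in Summit Media Ltd, giving 27% + 7% = 34%.
By spousal attribution (R3), Lior Okafor is treated as owning Elif Okafor's 14% interest in Oakhollow Energy Co.
Chain via Fairlane Realty LP → Crosswind Group plc (R2): 93% × 92% × 63% = 53.9028% of Oakhollow Energy Co.
Chain via Summit Media Ltd → Vantage Trust (R2): 34% × 35% × 23% = 2.737% of Oakhollow Energy Co.
Direct interest in Oakhollow Energy Co: 14%.
Aggregating (R1): 53.9028% + 2.737% + 14% = 70.6398%.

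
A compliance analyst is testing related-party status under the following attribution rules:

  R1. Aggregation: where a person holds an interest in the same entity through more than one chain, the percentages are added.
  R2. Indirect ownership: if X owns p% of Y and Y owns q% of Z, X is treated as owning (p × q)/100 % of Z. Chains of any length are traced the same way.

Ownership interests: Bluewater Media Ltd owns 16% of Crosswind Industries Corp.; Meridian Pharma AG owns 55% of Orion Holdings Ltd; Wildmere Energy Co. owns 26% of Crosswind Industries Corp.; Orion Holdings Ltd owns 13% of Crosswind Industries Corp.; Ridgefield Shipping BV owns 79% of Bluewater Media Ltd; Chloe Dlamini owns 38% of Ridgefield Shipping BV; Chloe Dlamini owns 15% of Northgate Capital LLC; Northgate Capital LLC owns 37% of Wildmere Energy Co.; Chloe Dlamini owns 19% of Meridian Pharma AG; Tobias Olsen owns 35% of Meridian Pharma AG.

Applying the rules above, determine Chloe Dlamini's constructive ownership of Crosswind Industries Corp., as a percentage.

Chain via Northgate Capital LLC → Wildmere Energy Co. (R2): 15% × 37% × 26% = 1.443% of Crosswind Industries Corp.
Chain via Ridgefield Shipping BV → Bluewater Media Ltd (R2): 38% × 79% × 16% = 4.8032% of Crosswind Industries Corp.
Chain via Meridian Pharma AG → Orion Holdings Ltd (R2): 19% × 55% × 13% = 1.3585% of Crosswind Industries Corp.
Aggregating (R1): 1.443% + 4.8032% + 1.3585% = 7.6047%.

7.6047%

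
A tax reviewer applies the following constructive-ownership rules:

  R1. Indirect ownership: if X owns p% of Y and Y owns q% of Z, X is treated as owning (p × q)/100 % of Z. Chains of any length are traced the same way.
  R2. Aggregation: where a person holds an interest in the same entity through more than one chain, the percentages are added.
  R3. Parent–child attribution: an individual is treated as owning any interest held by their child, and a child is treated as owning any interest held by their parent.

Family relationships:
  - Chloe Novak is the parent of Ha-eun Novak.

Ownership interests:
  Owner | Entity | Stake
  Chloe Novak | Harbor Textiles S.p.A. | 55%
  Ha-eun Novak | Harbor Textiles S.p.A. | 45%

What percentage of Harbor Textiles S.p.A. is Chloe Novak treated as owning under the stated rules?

By parent–child attribution (R3), Chloe Novak is treated as also owning Ha-eun Novak's interest in Harbor Textiles S.p.A, giving 55% + 45% = 100%.
Direct interest in Harbor Textiles S.p.A: 100%.

100%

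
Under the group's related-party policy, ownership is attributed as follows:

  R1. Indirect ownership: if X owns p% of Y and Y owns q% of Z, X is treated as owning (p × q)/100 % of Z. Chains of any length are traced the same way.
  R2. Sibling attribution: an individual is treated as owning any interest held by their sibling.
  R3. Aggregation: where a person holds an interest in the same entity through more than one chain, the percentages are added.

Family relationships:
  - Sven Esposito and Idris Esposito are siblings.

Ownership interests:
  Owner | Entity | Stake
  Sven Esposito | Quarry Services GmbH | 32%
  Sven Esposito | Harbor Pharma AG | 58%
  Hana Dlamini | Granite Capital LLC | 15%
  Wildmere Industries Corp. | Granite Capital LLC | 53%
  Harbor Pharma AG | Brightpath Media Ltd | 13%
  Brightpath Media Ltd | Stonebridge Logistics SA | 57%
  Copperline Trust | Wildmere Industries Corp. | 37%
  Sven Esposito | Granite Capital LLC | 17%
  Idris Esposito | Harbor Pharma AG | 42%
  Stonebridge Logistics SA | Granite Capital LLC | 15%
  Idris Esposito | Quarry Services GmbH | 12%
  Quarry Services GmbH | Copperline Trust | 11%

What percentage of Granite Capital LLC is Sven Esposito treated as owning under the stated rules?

By sibling attribution (R2), Sven Esposito is treated as also owning Idris Esposito's interest in Quarry Services GmbH, giving 32% + 12% = 44%.
By sibling attribution (R2), Sven Esposito is treated as also owning Idris Esposito's interest in Harbor Pharma AG, giving 58% + 42% = 100%.
Chain via Quarry Services GmbH → Copperline Trust → Wildmere Industries Corp. (R1): 44% × 11% × 37% × 53% = 0.949124% of Granite Capital LLC.
Chain via Harbor Pharma AG → Brightpath Media Ltd → Stonebridge Logistics SA (R1): 100% × 13% × 57% × 15% = 1.1115% of Granite Capital LLC.
Direct interest in Granite Capital LLC: 17%.
Aggregating (R3): 0.949124% + 1.1115% + 17% = 19.060624%.

19.060624%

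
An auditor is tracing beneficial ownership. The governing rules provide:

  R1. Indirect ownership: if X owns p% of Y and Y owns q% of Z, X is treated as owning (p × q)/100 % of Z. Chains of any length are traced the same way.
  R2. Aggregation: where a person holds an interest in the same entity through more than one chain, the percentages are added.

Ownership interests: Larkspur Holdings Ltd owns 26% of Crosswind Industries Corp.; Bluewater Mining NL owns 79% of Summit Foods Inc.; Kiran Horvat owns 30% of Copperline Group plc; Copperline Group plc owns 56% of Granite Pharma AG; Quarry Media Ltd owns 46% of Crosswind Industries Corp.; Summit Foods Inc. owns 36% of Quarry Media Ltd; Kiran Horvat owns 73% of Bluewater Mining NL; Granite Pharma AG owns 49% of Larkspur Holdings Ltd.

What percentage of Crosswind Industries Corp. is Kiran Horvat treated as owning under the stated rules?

11.690472%

Chain via Bluewater Mining NL → Summit Foods Inc. → Quarry Media Ltd (R1): 73% × 79% × 36% × 46% = 9.550152% of Crosswind Industries Corp.
Chain via Copperline Group plc → Granite Pharma AG → Larkspur Holdings Ltd (R1): 30% × 56% × 49% × 26% = 2.14032% of Crosswind Industries Corp.
Aggregating (R2): 9.550152% + 2.14032% = 11.690472%.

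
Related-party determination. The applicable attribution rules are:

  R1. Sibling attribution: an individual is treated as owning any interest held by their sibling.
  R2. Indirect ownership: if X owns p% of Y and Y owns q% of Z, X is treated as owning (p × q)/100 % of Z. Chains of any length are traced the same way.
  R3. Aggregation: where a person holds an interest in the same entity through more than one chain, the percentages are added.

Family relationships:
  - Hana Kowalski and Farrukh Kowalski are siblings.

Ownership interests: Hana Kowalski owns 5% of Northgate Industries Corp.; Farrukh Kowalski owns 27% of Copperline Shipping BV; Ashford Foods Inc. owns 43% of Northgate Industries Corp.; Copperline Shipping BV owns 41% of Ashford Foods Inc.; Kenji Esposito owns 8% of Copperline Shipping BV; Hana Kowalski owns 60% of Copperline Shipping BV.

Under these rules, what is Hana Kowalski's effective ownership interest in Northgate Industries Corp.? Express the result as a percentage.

20.3381%

By sibling attribution (R1), Hana Kowalski is treated as also owning Farrukh Kowalski's interest in Copperline Shipping BV, giving 60% + 27% = 87%.
Chain via Copperline Shipping BV → Ashford Foods Inc. (R2): 87% × 41% × 43% = 15.3381% of Northgate Industries Corp.
Direct interest in Northgate Industries Corp: 5%.
Aggregating (R3): 15.3381% + 5% = 20.3381%.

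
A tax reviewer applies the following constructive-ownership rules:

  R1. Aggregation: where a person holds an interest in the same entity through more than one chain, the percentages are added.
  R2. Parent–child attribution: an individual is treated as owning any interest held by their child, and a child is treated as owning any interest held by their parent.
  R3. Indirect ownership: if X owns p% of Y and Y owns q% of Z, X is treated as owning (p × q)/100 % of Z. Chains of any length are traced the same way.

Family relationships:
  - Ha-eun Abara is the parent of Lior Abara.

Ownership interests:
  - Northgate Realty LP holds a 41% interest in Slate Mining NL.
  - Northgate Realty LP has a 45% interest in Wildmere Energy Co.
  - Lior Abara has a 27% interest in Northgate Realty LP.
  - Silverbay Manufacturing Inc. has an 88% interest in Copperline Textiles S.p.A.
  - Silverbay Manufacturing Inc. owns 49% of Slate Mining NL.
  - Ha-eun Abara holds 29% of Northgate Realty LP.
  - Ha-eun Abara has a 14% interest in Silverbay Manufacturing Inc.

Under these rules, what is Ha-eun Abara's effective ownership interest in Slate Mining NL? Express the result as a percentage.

By parent–child attribution (R2), Ha-eun Abara is treated as also owning Lior Abara's interest in Northgate Realty LP, giving 29% + 27% = 56%.
Chain via Silverbay Manufacturing Inc. (R3): 14% × 49% = 6.86% of Slate Mining NL.
Chain via Northgate Realty LP (R3): 56% × 41% = 22.96% of Slate Mining NL.
Aggregating (R1): 6.86% + 22.96% = 29.82%.

29.82%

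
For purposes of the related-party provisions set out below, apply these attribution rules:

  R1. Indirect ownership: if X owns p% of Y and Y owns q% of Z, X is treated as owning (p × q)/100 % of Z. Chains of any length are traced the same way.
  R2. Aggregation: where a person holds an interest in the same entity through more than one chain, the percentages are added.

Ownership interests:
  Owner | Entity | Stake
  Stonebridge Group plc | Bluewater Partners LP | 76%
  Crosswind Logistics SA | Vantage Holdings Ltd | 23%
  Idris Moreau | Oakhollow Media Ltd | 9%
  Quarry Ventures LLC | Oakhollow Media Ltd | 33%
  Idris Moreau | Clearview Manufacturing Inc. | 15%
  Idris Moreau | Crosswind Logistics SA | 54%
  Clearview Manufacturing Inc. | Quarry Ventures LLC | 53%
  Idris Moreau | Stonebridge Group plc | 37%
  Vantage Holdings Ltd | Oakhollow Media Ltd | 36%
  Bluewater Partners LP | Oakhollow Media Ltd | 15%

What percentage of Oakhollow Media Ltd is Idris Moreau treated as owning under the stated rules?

Chain via Stonebridge Group plc → Bluewater Partners LP (R1): 37% × 76% × 15% = 4.218% of Oakhollow Media Ltd.
Chain via Crosswind Logistics SA → Vantage Holdings Ltd (R1): 54% × 23% × 36% = 4.4712% of Oakhollow Media Ltd.
Chain via Clearview Manufacturing Inc. → Quarry Ventures LLC (R1): 15% × 53% × 33% = 2.6235% of Oakhollow Media Ltd.
Direct interest in Oakhollow Media Ltd: 9%.
Aggregating (R2): 4.218% + 4.4712% + 2.6235% + 9% = 20.3127%.

20.3127%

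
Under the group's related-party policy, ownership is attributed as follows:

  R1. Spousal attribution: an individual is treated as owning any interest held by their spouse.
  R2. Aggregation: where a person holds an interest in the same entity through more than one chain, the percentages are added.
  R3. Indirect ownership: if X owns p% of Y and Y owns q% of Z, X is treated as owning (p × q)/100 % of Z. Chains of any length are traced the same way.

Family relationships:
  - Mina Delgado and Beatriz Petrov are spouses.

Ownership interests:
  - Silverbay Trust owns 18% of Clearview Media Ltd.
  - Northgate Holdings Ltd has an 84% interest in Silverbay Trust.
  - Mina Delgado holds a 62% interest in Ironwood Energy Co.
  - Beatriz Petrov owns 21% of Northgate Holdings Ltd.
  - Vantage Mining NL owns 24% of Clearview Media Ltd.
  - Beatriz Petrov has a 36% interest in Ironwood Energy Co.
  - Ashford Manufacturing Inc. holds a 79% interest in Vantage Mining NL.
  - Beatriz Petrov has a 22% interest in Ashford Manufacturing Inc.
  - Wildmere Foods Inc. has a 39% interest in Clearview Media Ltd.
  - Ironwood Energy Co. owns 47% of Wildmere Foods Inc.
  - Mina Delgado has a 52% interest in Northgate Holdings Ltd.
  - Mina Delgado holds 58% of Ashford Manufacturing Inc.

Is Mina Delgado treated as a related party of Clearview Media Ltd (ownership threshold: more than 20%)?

Yes

By spousal attribution (R1), Mina Delgado is treated as also owning Beatriz Petrov's interest in Ironwood Energy Co, giving 62% + 36% = 98%.
By spousal attribution (R1), Mina Delgado is treated as also owning Beatriz Petrov's interest in Northgate Holdings Ltd, giving 52% + 21% = 73%.
By spousal attribution (R1), Mina Delgado is treated as also owning Beatriz Petrov's interest in Ashford Manufacturing Inc, giving 58% + 22% = 80%.
Chain via Ironwood Energy Co. → Wildmere Foods Inc. (R3): 98% × 47% × 39% = 17.9634% of Clearview Media Ltd.
Chain via Northgate Holdings Ltd → Silverbay Trust (R3): 73% × 84% × 18% = 11.0376% of Clearview Media Ltd.
Chain via Ashford Manufacturing Inc. → Vantage Mining NL (R3): 80% × 79% × 24% = 15.168% of Clearview Media Ltd.
Aggregating (R2): 17.9634% + 11.0376% + 15.168% = 44.169%.
44.169% exceeds the 20% threshold, so Mina is a related party to Clearview Media Ltd.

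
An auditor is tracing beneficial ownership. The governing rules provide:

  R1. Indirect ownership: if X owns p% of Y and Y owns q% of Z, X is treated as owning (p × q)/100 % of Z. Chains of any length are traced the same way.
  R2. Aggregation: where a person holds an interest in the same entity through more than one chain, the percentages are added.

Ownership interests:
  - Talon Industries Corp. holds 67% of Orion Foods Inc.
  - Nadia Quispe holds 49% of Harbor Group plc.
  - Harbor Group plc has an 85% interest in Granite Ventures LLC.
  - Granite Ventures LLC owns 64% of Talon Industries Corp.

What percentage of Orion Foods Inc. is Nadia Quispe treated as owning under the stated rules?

Chain via Harbor Group plc → Granite Ventures LLC → Talon Industries Corp. (R1): 49% × 85% × 64% × 67% = 17.85952% of Orion Foods Inc.

17.85952%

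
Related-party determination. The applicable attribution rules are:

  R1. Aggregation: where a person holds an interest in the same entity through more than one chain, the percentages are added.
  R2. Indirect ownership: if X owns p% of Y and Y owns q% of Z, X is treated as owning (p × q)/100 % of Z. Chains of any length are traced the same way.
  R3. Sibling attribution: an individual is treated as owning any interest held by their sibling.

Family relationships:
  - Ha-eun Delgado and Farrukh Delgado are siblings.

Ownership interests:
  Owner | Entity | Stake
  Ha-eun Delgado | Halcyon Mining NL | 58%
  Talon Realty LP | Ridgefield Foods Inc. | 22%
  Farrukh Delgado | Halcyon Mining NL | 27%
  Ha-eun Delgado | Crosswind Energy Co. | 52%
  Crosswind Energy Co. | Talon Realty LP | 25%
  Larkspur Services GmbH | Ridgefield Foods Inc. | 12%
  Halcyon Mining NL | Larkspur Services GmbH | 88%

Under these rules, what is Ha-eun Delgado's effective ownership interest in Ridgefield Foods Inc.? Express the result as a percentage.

By sibling attribution (R3), Ha-eun Delgado is treated as also owning Farrukh Delgado's interest in Halcyon Mining NL, giving 58% + 27% = 85%.
Chain via Crosswind Energy Co. → Talon Realty LP (R2): 52% × 25% × 22% = 2.86% of Ridgefield Foods Inc.
Chain via Halcyon Mining NL → Larkspur Services GmbH (R2): 85% × 88% × 12% = 8.976% of Ridgefield Foods Inc.
Aggregating (R1): 2.86% + 8.976% = 11.836%.

11.836%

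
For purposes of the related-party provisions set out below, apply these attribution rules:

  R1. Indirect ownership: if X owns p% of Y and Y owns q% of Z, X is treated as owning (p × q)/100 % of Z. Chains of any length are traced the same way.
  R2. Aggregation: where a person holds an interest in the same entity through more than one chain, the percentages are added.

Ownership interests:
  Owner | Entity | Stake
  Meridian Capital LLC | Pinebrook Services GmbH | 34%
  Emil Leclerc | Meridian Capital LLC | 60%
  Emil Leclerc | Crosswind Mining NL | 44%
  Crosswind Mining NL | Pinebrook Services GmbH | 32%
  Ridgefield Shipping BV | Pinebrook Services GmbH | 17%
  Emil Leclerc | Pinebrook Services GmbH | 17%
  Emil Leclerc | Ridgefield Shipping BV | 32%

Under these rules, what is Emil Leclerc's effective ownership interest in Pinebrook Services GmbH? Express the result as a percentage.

Chain via Meridian Capital LLC (R1): 60% × 34% = 20.4% of Pinebrook Services GmbH.
Chain via Ridgefield Shipping BV (R1): 32% × 17% = 5.44% of Pinebrook Services GmbH.
Chain via Crosswind Mining NL (R1): 44% × 32% = 14.08% of Pinebrook Services GmbH.
Direct interest in Pinebrook Services GmbH: 17%.
Aggregating (R2): 20.4% + 5.44% + 14.08% + 17% = 56.92%.

56.92%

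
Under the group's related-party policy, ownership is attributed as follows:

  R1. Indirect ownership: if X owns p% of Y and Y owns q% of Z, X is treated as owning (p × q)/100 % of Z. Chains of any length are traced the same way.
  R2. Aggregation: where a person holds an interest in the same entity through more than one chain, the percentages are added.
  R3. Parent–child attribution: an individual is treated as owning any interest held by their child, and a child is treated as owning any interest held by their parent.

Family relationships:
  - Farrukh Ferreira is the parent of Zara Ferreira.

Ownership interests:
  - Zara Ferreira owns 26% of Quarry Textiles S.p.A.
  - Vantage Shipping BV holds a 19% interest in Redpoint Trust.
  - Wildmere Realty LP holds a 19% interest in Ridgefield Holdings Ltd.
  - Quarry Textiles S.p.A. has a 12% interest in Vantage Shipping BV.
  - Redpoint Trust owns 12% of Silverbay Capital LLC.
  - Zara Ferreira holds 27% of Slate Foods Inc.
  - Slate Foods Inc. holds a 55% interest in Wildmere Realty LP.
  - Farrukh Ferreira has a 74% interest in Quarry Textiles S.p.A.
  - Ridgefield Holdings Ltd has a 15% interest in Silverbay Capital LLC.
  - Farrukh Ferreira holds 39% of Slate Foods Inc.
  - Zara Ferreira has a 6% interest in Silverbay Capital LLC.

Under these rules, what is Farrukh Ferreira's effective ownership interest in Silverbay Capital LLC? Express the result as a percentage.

By parent–child attribution (R3), Farrukh Ferreira is treated as also owning Zara Ferreira's interest in Quarry Textiles S.p.A, giving 74% + 26% = 100%.
By parent–child attribution (R3), Farrukh Ferreira is treated as also owning Zara Ferreira's interest in Slate Foods Inc, giving 39% + 27% = 66%.
By parent–child attribution (R3), Farrukh Ferreira is treated as owning Zara Ferreira's 6% interest in Silverbay Capital LLC.
Chain via Quarry Textiles S.p.A. → Vantage Shipping BV → Redpoint Trust (R1): 100% × 12% × 19% × 12% = 0.2736% of Silverbay Capital LLC.
Chain via Slate Foods Inc. → Wildmere Realty LP → Ridgefield Holdings Ltd (R1): 66% × 55% × 19% × 15% = 1.03455% of Silverbay Capital LLC.
Direct interest in Silverbay Capital LLC: 6%.
Aggregating (R2): 0.2736% + 1.03455% + 6% = 7.30815%.

7.30815%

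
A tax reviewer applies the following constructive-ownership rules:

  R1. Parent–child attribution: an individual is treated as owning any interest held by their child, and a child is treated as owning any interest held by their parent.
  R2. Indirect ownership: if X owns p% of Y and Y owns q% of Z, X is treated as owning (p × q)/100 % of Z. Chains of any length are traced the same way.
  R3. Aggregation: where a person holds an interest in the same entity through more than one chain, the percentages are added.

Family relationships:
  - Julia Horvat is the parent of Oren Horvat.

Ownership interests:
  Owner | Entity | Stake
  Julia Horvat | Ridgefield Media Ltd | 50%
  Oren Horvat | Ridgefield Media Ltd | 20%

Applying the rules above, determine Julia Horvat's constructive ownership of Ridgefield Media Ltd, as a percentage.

By parent–child attribution (R1), Julia Horvat is treated as also owning Oren Horvat's interest in Ridgefield Media Ltd, giving 50% + 20% = 70%.
Direct interest in Ridgefield Media Ltd: 70%.

70%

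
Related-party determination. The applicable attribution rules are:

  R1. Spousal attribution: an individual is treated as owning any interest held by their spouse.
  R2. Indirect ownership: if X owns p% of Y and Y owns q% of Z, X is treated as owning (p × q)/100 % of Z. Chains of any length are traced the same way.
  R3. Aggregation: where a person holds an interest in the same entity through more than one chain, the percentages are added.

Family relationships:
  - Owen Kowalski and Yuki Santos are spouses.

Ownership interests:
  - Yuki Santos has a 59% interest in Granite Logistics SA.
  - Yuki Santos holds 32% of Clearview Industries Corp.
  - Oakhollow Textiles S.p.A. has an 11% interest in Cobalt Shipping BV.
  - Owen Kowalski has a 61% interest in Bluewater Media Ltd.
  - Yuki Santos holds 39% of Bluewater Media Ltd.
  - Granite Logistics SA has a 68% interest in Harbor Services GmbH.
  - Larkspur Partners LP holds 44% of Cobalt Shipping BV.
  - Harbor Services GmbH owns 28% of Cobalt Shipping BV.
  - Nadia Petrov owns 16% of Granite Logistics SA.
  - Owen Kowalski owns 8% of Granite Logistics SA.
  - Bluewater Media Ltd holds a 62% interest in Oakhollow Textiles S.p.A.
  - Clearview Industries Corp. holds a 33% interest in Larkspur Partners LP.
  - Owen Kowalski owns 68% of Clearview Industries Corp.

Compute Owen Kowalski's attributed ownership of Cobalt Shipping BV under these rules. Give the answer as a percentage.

By spousal attribution (R1), Owen Kowalski is treated as also owning Yuki Santos's interest in Bluewater Media Ltd, giving 61% + 39% = 100%.
By spousal attribution (R1), Owen Kowalski is treated as also owning Yuki Santos's interest in Clearview Industries Corp, giving 68% + 32% = 100%.
By spousal attribution (R1), Owen Kowalski is treated as also owning Yuki Santos's interest in Granite Logistics SA, giving 8% + 59% = 67%.
Chain via Bluewater Media Ltd → Oakhollow Textiles S.p.A. (R2): 100% × 62% × 11% = 6.82% of Cobalt Shipping BV.
Chain via Clearview Industries Corp. → Larkspur Partners LP (R2): 100% × 33% × 44% = 14.52% of Cobalt Shipping BV.
Chain via Granite Logistics SA → Harbor Services GmbH (R2): 67% × 68% × 28% = 12.7568% of Cobalt Shipping BV.
Aggregating (R3): 6.82% + 14.52% + 12.7568% = 34.0968%.

34.0968%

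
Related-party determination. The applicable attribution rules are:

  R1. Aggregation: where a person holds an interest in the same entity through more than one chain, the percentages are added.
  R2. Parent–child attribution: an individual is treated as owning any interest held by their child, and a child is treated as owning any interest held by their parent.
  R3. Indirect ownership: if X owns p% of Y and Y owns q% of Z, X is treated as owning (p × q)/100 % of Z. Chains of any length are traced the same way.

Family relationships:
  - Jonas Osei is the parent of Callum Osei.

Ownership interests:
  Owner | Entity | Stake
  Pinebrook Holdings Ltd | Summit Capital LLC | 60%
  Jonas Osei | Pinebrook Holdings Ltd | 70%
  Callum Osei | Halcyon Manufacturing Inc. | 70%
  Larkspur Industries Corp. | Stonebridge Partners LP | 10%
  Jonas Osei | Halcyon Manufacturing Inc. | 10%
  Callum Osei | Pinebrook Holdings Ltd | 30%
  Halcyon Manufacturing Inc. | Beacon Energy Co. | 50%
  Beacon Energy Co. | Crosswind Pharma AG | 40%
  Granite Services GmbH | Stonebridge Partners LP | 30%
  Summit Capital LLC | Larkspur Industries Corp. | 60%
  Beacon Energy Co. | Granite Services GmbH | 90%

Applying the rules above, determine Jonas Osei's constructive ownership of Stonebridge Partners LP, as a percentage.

By parent–child attribution (R2), Jonas Osei is treated as also owning Callum Osei's interest in Pinebrook Holdings Ltd, giving 70% + 30% = 100%.
By parent–child attribution (R2), Jonas Osei is treated as also owning Callum Osei's interest in Halcyon Manufacturing Inc, giving 10% + 70% = 80%.
Chain via Pinebrook Holdings Ltd → Summit Capital LLC → Larkspur Industries Corp. (R3): 100% × 60% × 60% × 10% = 3.6% of Stonebridge Partners LP.
Chain via Halcyon Manufacturing Inc. → Beacon Energy Co. → Granite Services GmbH (R3): 80% × 50% × 90% × 30% = 10.8% of Stonebridge Partners LP.
Aggregating (R1): 3.6% + 10.8% = 14.4%.

14.4%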